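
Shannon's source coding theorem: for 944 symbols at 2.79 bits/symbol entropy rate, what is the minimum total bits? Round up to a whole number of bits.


Minimum bits >= n * H = 944 * 2.79 = 2633.76, rounded up to a whole number of bits = 2634

2634 bits


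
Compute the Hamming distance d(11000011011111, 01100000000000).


Count differing positions: ^ . ^ . . . ^ ^ . ^ ^ ^ ^ ^ = 9 differences

9


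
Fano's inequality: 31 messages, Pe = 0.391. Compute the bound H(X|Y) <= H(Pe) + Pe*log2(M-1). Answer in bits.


H(Pe) = -Pe*log2(Pe) - (1-Pe)*log2(1-Pe) = -0.391*log2(0.391) - 0.609*log2(0.609) = 0.529711 + 0.435731 = 0.9654. Pe*log2(M-1) = 0.391*log2(30) = 1.918594. Bound = H(Pe) + Pe*log2(M-1) = 0.529711 + 0.435731 + 1.918594 = 2.884

2.884 bits


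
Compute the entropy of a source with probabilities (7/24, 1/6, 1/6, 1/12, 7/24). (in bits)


H = -sum(p_i * log2(p_i)). Terms: -(7/24)*log2(7/24) = 0.518469; -(1/6)*log2(1/6) = 0.430827; -(1/6)*log2(1/6) = 0.430827; -(1/12)*log2(1/12) = 0.298747; -(7/24)*log2(7/24) = 0.518469. H = 0.518469 + 0.430827 + 0.430827 + 0.298747 + 0.518469 = 2.1973

2.1973 bits


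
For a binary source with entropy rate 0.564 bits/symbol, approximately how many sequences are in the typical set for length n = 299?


log2|A_typical| = nH = 299 * 0.564 = 168.636, so |A_typical| ~ 2^168.636 = 5.814e+50

5.814e+50


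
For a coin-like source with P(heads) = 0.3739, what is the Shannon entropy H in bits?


H = -p*log2(p) - (1-p)*log2(1-p). -0.3739*log2(0.3739) = 0.530667; -0.6261*log2(0.6261) = 0.422952. H = 0.530667 + 0.422952 = 0.9536

0.9536 bits


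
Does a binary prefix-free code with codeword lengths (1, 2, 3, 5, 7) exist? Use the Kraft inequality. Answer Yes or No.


Kraft sum = sum(2^(-l_i)) = 0.9141, need <= 1. Result: satisfied (a binary prefix-free code with these lengths exists)

Yes


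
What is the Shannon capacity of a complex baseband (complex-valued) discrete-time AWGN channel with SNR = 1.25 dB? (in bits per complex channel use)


SNR_linear = 10^(1.25/10) = 1.3335; C = log2(1 + SNR_linear) = log2(1 + 1.3335) = 1.2225

1.2225 bits/channel use


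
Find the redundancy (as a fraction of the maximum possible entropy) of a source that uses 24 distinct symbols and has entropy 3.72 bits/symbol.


H_max = log2(K) = log2(24) = 4.585 bits/symbol. Redundancy = 1 - H/H_max = 1 - 3.72/4.585 = 1 - 0.8113 = 0.1887

0.1887


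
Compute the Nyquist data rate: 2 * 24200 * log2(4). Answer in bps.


Rate = 2 * B * log2(M) = 2 * 24200 * 2.0 = 96800.0

96800.0 bps


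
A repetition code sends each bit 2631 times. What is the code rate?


Rate = k/n = 1/2631

1/2631


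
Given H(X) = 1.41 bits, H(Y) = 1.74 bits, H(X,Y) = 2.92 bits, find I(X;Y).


I(X;Y) = H(X) + H(Y) - H(X,Y) = 1.41 + 1.74 - 2.92 = 0.23

0.23 bits


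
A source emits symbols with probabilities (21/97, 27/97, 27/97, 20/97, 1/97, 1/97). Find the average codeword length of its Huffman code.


Huffman construction (repeatedly merge the two least-probable nodes; each merge adds 1 bit to every symbol beneath it): 1/97 + 1/97 = 2/97; 2/97 + 20/97 = 22/97; 21/97 + 22/97 = 43/97; 27/97 + 27/97 = 54/97; 43/97 + 54/97 = 1. Resulting codeword lengths (in the order the probabilities were given): (2, 2, 2, 3, 4, 4). L_avg = sum(p_i * l_i) = 21/97*2 + 27/97*2 + 27/97*2 + 20/97*3 + 1/97*4 + 1/97*4 = 218/97 = 2.2474

2.2474 bits


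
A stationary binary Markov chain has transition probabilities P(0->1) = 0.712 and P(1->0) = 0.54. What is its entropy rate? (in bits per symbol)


Stationary distribution: pi_0 = p10/(p01+p10) = 0.4313, pi_1 = 0.5687. Entropy rate H' = pi_0*H(p01) + pi_1*H(p10) = 0.4313*0.8661 + 0.5687*0.9954 = 0.9396

0.9396 bits/symbol


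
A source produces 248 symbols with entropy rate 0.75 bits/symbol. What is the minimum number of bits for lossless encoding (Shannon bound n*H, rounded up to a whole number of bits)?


Minimum bits >= n * H = 248 * 0.75 = 186.0, rounded up to a whole number of bits = 186

186 bits


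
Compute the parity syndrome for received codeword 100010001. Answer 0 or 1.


Syndrome = XOR of all bits = 1 XOR 0 XOR 0 XOR 0 XOR 1 XOR 0 XOR 0 XOR 0 XOR 1 = 1

1


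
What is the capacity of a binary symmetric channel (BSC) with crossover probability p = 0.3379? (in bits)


H(p) = -p*log2(p) - (1-p)*log2(1-p) = -0.3379*log2(0.3379) - 0.6621*log2(0.6621) = 0.528926 + 0.393869 = 0.9228. C = 1 - H(p) = 1 - 0.9228 = 0.0772

0.0772 bits


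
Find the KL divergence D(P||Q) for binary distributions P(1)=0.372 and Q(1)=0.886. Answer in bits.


KL = p*log2(p/q) + (1-p)*log2((1-p)/(1-q)) = 0.372*log2(0.372/0.886) + 0.628*log2(0.628/0.114) = 1.0802

1.0802 bits


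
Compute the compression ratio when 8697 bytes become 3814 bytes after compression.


Ratio = original / compressed = 8697 / 3814 = 2.2803

2.2803


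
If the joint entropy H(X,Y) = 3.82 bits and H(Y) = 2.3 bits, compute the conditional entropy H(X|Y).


H(X|Y) = H(X,Y) - H(Y) = 3.82 - 2.3 = 1.52

1.52 bits


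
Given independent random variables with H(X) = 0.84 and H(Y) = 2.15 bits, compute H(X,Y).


For independent variables, H(X,Y) = H(X) + H(Y) = 0.84 + 2.15 = 2.99

2.99 bits


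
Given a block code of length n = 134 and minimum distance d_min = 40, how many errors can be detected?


Detection capability = d_min - 1 = 40 - 1 = 39

39 errors


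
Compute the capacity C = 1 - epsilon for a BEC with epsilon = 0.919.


C = 1 - epsilon = 1 - 0.919 = 0.081

0.081 bits


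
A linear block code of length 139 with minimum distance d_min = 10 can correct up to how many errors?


Correction capability = floor((d-1)/2) = floor((10-1)/2) = 4

4 errors


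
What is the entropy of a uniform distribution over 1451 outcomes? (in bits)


H = log2(n) = log2(1451) = 10.5028

10.5028 bits


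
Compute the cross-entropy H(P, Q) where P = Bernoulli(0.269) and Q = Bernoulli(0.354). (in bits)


H(P,Q) = -p*log2(q) - (1-p)*log2(1-q). -0.269*log2(0.354) = 0.403010; -0.731*log2(0.646) = 0.460818. H(P,Q) = 0.403010 + 0.460818 = 0.8638

0.8638 bits


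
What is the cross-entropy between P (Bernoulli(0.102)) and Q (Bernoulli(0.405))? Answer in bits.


H(P,Q) = -p*log2(q) - (1-p)*log2(1-q). -0.102*log2(0.405) = 0.133009; -0.898*log2(0.595) = 0.672637. H(P,Q) = 0.133009 + 0.672637 = 0.8056

0.8056 bits


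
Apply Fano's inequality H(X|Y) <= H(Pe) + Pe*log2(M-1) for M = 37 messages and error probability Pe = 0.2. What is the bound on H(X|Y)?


H(Pe) = -Pe*log2(Pe) - (1-Pe)*log2(1-Pe) = -0.2*log2(0.2) - 0.8*log2(0.8) = 0.464386 + 0.257542 = 0.7219. Pe*log2(M-1) = 0.2*log2(36) = 1.033985. Bound = H(Pe) + Pe*log2(M-1) = 0.464386 + 0.257542 + 1.033985 = 1.7559

1.7559 bits


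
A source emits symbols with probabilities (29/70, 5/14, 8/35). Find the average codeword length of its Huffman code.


Huffman construction (repeatedly merge the two least-probable nodes; each merge adds 1 bit to every symbol beneath it): 8/35 + 5/14 = 41/70; 29/70 + 41/70 = 1. Resulting codeword lengths (in the order the probabilities were given): (1, 2, 2). L_avg = sum(p_i * l_i) = 29/70*1 + 5/14*2 + 8/35*2 = 111/70 = 1.5857

1.5857 bits


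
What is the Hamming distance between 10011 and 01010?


Count differing positions: ^ ^ . . ^ = 3 differences

3


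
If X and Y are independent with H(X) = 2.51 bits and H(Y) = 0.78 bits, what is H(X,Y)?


For independent variables, H(X,Y) = H(X) + H(Y) = 2.51 + 0.78 = 3.29

3.29 bits


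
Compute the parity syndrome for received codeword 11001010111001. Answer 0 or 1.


Syndrome = XOR of all bits = 1 XOR 1 XOR 0 XOR 0 XOR 1 XOR 0 XOR 1 XOR 0 XOR 1 XOR 1 XOR 1 XOR 0 XOR 0 XOR 1 = 0

0


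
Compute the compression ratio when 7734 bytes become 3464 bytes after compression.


Ratio = original / compressed = 7734 / 3464 = 2.2327

2.2327


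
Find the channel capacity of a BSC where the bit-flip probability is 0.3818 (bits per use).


H(p) = -p*log2(p) - (1-p)*log2(1-p) = -0.3818*log2(0.3818) - 0.6182*log2(0.6182) = 0.530363 + 0.428941 = 0.9593. C = 1 - H(p) = 1 - 0.9593 = 0.0407

0.0407 bits


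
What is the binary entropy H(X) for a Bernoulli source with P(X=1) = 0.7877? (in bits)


H = -p*log2(p) - (1-p)*log2(1-p). -0.7877*log2(0.7877) = 0.271191; -0.2123*log2(0.2123) = 0.474665. H = 0.271191 + 0.474665 = 0.7459

0.7459 bits


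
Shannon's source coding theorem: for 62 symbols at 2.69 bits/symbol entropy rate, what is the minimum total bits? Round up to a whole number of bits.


Minimum bits >= n * H = 62 * 2.69 = 166.78, rounded up to a whole number of bits = 167

167 bits


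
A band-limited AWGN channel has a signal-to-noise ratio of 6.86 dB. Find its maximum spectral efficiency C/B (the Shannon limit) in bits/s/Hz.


SNR_linear = 10^(6.86/10) = 4.8529; C/B = log2(1 + SNR_linear) = log2(1 + 4.8529) = 2.5491

2.5491 bits/s/Hz


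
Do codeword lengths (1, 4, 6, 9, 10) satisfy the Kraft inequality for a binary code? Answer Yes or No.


Kraft sum = sum(2^(-l_i)) = 0.5811, need <= 1. Result: satisfied (a binary prefix-free code with these lengths exists)

Yes


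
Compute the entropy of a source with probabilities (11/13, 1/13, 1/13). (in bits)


H = -sum(p_i * log2(p_i)). Terms: -(11/13)*log2(11/13) = 0.203930; -(1/13)*log2(1/13) = 0.284649; -(1/13)*log2(1/13) = 0.284649. H = 0.203930 + 0.284649 + 0.284649 = 0.7732

0.7732 bits


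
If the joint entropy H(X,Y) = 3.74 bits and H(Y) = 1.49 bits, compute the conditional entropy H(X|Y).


H(X|Y) = H(X,Y) - H(Y) = 3.74 - 1.49 = 2.25

2.25 bits


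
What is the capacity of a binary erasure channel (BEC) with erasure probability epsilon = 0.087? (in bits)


C = 1 - epsilon = 1 - 0.087 = 0.913

0.913 bits


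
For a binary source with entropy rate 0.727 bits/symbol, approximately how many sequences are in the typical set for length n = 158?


log2|A_typical| = nH = 158 * 0.727 = 114.866, so |A_typical| ~ 2^114.866 = 3.785e+34

3.785e+34


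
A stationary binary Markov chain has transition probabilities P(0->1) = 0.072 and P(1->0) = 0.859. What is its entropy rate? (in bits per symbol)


Stationary distribution: pi_0 = p10/(p01+p10) = 0.9227, pi_1 = 0.0773. Entropy rate H' = pi_0*H(p01) + pi_1*H(p10) = 0.9227*0.3733 + 0.0773*0.5869 = 0.3899

0.3899 bits/symbol


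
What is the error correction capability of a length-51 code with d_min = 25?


Correction capability = floor((d-1)/2) = floor((25-1)/2) = 12

12 errors


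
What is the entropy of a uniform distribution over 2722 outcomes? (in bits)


H = log2(n) = log2(2722) = 11.4105

11.4105 bits


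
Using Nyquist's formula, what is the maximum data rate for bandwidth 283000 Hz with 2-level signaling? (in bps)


Rate = 2 * B * log2(M) = 2 * 283000 * 1.0 = 566000.0

566000.0 bps


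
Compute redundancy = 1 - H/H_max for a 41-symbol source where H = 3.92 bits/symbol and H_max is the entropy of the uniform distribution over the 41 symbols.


H_max = log2(K) = log2(41) = 5.3576 bits/symbol. Redundancy = 1 - H/H_max = 1 - 3.92/5.3576 = 1 - 0.7317 = 0.2683

0.2683


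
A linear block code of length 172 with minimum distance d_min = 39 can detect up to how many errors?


Detection capability = d_min - 1 = 39 - 1 = 38

38 errors


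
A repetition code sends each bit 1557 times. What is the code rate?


Rate = k/n = 1/1557

1/1557


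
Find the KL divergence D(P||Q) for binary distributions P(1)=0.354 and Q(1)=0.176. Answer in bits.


KL = p*log2(p/q) + (1-p)*log2((1-p)/(1-q)) = 0.354*log2(0.354/0.176) + 0.646*log2(0.646/0.824) = 0.1301

0.1301 bits


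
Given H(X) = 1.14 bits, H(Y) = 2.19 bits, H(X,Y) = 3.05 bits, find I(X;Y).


I(X;Y) = H(X) + H(Y) - H(X,Y) = 1.14 + 2.19 - 3.05 = 0.28

0.28 bits


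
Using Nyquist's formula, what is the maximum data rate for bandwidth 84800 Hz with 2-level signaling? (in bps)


Rate = 2 * B * log2(M) = 2 * 84800 * 1.0 = 169600.0

169600.0 bps


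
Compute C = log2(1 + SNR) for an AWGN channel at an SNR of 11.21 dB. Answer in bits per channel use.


SNR_linear = 10^(11.21/10) = 13.213; C = log2(1 + SNR_linear) = log2(1 + 13.213) = 3.8291

3.8291 bits/channel use


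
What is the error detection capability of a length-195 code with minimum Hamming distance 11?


Detection capability = d_min - 1 = 11 - 1 = 10

10 errors


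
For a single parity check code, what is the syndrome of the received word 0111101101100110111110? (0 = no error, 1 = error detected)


Syndrome = XOR of all bits = 0 XOR 1 XOR 1 XOR 1 XOR 1 XOR 0 XOR 1 XOR 1 XOR 0 XOR 1 XOR 1 XOR 0 XOR 0 XOR 1 XOR 1 XOR 0 XOR 1 XOR 1 XOR 1 XOR 1 XOR 1 XOR 0 = 1

1


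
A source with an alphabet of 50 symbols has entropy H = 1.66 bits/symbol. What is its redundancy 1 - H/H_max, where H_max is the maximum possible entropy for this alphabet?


H_max = log2(K) = log2(50) = 5.6439 bits/symbol. Redundancy = 1 - H/H_max = 1 - 1.66/5.6439 = 1 - 0.2941 = 0.7059

0.7059


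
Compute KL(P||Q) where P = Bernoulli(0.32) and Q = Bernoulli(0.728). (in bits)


KL = p*log2(p/q) + (1-p)*log2((1-p)/(1-q)) = 0.32*log2(0.32/0.728) + 0.68*log2(0.68/0.272) = 0.5194

0.5194 bits


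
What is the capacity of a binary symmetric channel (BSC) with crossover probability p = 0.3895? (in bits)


H(p) = -p*log2(p) - (1-p)*log2(1-p) = -0.3895*log2(0.3895) - 0.6105*log2(0.6105) = 0.529839 + 0.434637 = 0.9645. C = 1 - H(p) = 1 - 0.9645 = 0.0355

0.0355 bits


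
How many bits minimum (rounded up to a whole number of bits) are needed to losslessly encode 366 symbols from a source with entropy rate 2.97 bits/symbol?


Minimum bits >= n * H = 366 * 2.97 = 1087.02, rounded up to a whole number of bits = 1088

1088 bits


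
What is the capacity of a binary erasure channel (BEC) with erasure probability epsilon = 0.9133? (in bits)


C = 1 - epsilon = 1 - 0.9133 = 0.0867

0.0867 bits


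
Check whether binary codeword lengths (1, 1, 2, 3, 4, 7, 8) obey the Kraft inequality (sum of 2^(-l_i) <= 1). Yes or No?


Kraft sum = sum(2^(-l_i)) = 1.4492, need <= 1. Result: violated (a binary prefix-free code with these lengths cannot exist)

No


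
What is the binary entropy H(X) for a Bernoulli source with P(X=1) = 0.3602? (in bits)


H = -p*log2(p) - (1-p)*log2(1-p). -0.3602*log2(0.3602) = 0.530621; -0.6398*log2(0.6398) = 0.412228. H = 0.530621 + 0.412228 = 0.9428

0.9428 bits


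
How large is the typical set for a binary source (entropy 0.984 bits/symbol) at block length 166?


log2|A_typical| = nH = 166 * 0.984 = 163.344, so |A_typical| ~ 2^163.344 = 1.484e+49

1.484e+49


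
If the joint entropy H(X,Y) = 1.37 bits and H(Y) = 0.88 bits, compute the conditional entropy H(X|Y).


H(X|Y) = H(X,Y) - H(Y) = 1.37 - 0.88 = 0.49

0.49 bits


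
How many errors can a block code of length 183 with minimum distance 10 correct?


Correction capability = floor((d-1)/2) = floor((10-1)/2) = 4

4 errors


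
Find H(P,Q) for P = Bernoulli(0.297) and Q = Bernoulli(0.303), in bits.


H(P,Q) = -p*log2(q) - (1-p)*log2(1-q). -0.297*log2(0.303) = 0.511615; -0.703*log2(0.697) = 0.366101. H(P,Q) = 0.511615 + 0.366101 = 0.8777

0.8777 bits


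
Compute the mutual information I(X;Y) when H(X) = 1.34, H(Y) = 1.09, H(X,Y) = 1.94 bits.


I(X;Y) = H(X) + H(Y) - H(X,Y) = 1.34 + 1.09 - 1.94 = 0.49

0.49 bits


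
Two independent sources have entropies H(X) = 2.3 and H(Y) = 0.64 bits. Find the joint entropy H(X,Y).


For independent variables, H(X,Y) = H(X) + H(Y) = 2.3 + 0.64 = 2.94

2.94 bits


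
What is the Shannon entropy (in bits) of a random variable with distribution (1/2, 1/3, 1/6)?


H = -sum(p_i * log2(p_i)). Terms: -(1/2)*log2(1/2) = 0.500000; -(1/3)*log2(1/3) = 0.528321; -(1/6)*log2(1/6) = 0.430827. H = 0.500000 + 0.528321 + 0.430827 = 1.4591

1.4591 bits


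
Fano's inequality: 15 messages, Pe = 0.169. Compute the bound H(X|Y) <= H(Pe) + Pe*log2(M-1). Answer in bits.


H(Pe) = -Pe*log2(Pe) - (1-Pe)*log2(1-Pe) = -0.169*log2(0.169) - 0.831*log2(0.831) = 0.433469 + 0.221943 = 0.6554. Pe*log2(M-1) = 0.169*log2(14) = 0.643443. Bound = H(Pe) + Pe*log2(M-1) = 0.433469 + 0.221943 + 0.643443 = 1.2989

1.2989 bits


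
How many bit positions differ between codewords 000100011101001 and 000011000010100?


Count differing positions: . . . ^ ^ ^ . ^ ^ ^ ^ ^ ^ . ^ = 10 differences

10


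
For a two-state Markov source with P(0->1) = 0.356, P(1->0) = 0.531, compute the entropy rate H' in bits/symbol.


Stationary distribution: pi_0 = p10/(p01+p10) = 0.5986, pi_1 = 0.4014. Entropy rate H' = pi_0*H(p01) + pi_1*H(p10) = 0.5986*0.9393 + 0.4014*0.9972 = 0.9626

0.9626 bits/symbol


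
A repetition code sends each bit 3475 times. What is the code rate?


Rate = k/n = 1/3475

1/3475


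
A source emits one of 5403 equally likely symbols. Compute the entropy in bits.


H = log2(n) = log2(5403) = 12.3995

12.3995 bits


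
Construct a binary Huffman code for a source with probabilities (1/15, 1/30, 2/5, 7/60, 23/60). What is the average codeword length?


Huffman construction (repeatedly merge the two least-probable nodes; each merge adds 1 bit to every symbol beneath it): 1/30 + 1/15 = 1/10; 1/10 + 7/60 = 13/60; 13/60 + 23/60 = 3/5; 2/5 + 3/5 = 1. Resulting codeword lengths (in the order the probabilities were given): (4, 4, 1, 3, 2). L_avg = sum(p_i * l_i) = 1/15*4 + 1/30*4 + 2/5*1 + 7/60*3 + 23/60*2 = 23/12 = 1.9167

1.9167 bits


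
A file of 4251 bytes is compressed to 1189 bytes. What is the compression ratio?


Ratio = original / compressed = 4251 / 1189 = 3.5753

3.5753


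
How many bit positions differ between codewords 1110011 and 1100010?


Count differing positions: . . ^ . . . ^ = 2 differences

2


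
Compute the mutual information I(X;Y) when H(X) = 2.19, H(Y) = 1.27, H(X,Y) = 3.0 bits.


I(X;Y) = H(X) + H(Y) - H(X,Y) = 2.19 + 1.27 - 3.0 = 0.46

0.46 bits


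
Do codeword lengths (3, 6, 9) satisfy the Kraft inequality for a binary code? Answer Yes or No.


Kraft sum = sum(2^(-l_i)) = 0.1426, need <= 1. Result: satisfied (a binary prefix-free code with these lengths exists)

Yes


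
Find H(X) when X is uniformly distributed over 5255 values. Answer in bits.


H = log2(n) = log2(5255) = 12.3595

12.3595 bits


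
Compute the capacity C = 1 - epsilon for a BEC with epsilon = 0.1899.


C = 1 - epsilon = 1 - 0.1899 = 0.8101

0.8101 bits


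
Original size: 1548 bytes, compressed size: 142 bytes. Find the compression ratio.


Ratio = original / compressed = 1548 / 142 = 10.9014

10.9014


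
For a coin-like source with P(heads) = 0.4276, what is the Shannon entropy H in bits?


H = -p*log2(p) - (1-p)*log2(1-p). -0.4276*log2(0.4276) = 0.524095; -0.5724*log2(0.5724) = 0.460727. H = 0.524095 + 0.460727 = 0.9848

0.9848 bits


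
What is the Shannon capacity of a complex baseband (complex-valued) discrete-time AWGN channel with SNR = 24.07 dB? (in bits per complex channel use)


SNR_linear = 10^(24.07/10) = 255.2701; C = log2(1 + SNR_linear) = log2(1 + 255.2701) = 8.0015

8.0015 bits/channel use


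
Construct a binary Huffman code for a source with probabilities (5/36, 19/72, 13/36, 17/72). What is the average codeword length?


Huffman construction (repeatedly merge the two least-probable nodes; each merge adds 1 bit to every symbol beneath it): 5/36 + 17/72 = 3/8; 19/72 + 13/36 = 5/8; 3/8 + 5/8 = 1. Resulting codeword lengths (in the order the probabilities were given): (2, 2, 2, 2). L_avg = sum(p_i * l_i) = 5/36*2 + 19/72*2 + 13/36*2 + 17/72*2 = 2

2.0 bits


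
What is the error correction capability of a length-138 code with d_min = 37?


Correction capability = floor((d-1)/2) = floor((37-1)/2) = 18

18 errors


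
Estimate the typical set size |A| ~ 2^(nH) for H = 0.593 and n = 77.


log2|A_typical| = nH = 77 * 0.593 = 45.661, so |A_typical| ~ 2^45.661 = 5.563e+13

5.563e+13


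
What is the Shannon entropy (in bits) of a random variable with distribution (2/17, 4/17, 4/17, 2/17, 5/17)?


H = -sum(p_i * log2(p_i)). Terms: -(2/17)*log2(2/17) = 0.363231; -(4/17)*log2(4/17) = 0.491168; -(4/17)*log2(4/17) = 0.491168; -(2/17)*log2(2/17) = 0.363231; -(5/17)*log2(5/17) = 0.519275. H = 0.363231 + 0.491168 + 0.491168 + 0.363231 + 0.519275 = 2.2281

2.2281 bits


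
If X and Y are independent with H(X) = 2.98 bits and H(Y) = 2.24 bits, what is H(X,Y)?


For independent variables, H(X,Y) = H(X) + H(Y) = 2.98 + 2.24 = 5.22

5.22 bits


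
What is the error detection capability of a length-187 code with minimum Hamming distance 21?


Detection capability = d_min - 1 = 21 - 1 = 20

20 errors


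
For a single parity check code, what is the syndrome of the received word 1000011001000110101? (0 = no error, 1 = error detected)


Syndrome = XOR of all bits = 1 XOR 0 XOR 0 XOR 0 XOR 0 XOR 1 XOR 1 XOR 0 XOR 0 XOR 1 XOR 0 XOR 0 XOR 0 XOR 1 XOR 1 XOR 0 XOR 1 XOR 0 XOR 1 = 0

0


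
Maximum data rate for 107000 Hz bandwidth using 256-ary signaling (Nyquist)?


Rate = 2 * B * log2(M) = 2 * 107000 * 8.0 = 1712000.0

1712000.0 bps


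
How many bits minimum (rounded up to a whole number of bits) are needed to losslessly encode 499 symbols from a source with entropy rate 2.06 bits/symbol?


Minimum bits >= n * H = 499 * 2.06 = 1027.94, rounded up to a whole number of bits = 1028

1028 bits


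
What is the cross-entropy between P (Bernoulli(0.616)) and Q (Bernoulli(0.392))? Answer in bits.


H(P,Q) = -p*log2(q) - (1-p)*log2(1-q). -0.616*log2(0.392) = 0.832262; -0.384*log2(0.608) = 0.275657. H(P,Q) = 0.832262 + 0.275657 = 1.1079

1.1079 bits


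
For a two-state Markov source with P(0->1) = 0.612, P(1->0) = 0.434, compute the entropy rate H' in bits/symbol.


Stationary distribution: pi_0 = p10/(p01+p10) = 0.4149, pi_1 = 0.5851. Entropy rate H' = pi_0*H(p01) + pi_1*H(p10) = 0.4149*0.9635 + 0.5851*0.9874 = 0.9775

0.9775 bits/symbol


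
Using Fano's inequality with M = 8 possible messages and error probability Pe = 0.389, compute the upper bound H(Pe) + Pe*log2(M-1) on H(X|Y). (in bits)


H(Pe) = -Pe*log2(Pe) - (1-Pe)*log2(1-Pe) = -0.389*log2(0.389) - 0.611*log2(0.611) = 0.529879 + 0.434272 = 0.9642. Pe*log2(M-1) = 0.389*log2(7) = 1.092061. Bound = H(Pe) + Pe*log2(M-1) = 0.529879 + 0.434272 + 1.092061 = 2.0562

2.0562 bits


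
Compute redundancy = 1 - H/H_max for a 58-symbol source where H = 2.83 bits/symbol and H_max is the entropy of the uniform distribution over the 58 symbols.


H_max = log2(K) = log2(58) = 5.858 bits/symbol. Redundancy = 1 - H/H_max = 1 - 2.83/5.858 = 1 - 0.4831 = 0.5169

0.5169


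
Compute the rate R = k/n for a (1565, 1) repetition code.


Rate = k/n = 1/1565

1/1565


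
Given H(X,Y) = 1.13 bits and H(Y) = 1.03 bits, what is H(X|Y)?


H(X|Y) = H(X,Y) - H(Y) = 1.13 - 1.03 = 0.1

0.1 bits


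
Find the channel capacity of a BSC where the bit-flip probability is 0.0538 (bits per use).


H(p) = -p*log2(p) - (1-p)*log2(1-p) = -0.0538*log2(0.0538) - 0.9462*log2(0.9462) = 0.226834 + 0.075491 = 0.3023. C = 1 - H(p) = 1 - 0.3023 = 0.6977

0.6977 bits


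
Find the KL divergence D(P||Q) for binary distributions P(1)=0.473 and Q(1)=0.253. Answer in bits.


KL = p*log2(p/q) + (1-p)*log2((1-p)/(1-q)) = 0.473*log2(0.473/0.253) + 0.527*log2(0.527/0.747) = 0.1617

0.1617 bits


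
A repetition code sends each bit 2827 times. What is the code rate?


Rate = k/n = 1/2827

1/2827


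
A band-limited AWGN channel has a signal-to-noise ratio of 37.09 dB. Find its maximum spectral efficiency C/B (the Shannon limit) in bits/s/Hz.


SNR_linear = 10^(37.09/10) = 5116.8184; C/B = log2(1 + SNR_linear) = log2(1 + 5116.8184) = 12.3213

12.3213 bits/s/Hz


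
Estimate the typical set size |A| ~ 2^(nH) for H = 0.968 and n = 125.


log2|A_typical| = nH = 125 * 0.968 = 121.0, so |A_typical| ~ 2^121.0 = 2.658e+36

2.658e+36


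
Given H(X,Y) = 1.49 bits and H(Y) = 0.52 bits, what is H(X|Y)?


H(X|Y) = H(X,Y) - H(Y) = 1.49 - 0.52 = 0.97

0.97 bits


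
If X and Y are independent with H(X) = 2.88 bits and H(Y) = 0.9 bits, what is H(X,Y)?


For independent variables, H(X,Y) = H(X) + H(Y) = 2.88 + 0.9 = 3.78

3.78 bits


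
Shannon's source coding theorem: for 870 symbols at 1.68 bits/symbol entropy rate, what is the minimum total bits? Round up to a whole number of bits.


Minimum bits >= n * H = 870 * 1.68 = 1461.6, rounded up to a whole number of bits = 1462

1462 bits


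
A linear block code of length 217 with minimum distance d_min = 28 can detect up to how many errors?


Detection capability = d_min - 1 = 28 - 1 = 27

27 errors


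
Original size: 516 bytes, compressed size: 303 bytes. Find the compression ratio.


Ratio = original / compressed = 516 / 303 = 1.703

1.703


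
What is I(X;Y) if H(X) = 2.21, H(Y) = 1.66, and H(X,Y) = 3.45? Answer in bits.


I(X;Y) = H(X) + H(Y) - H(X,Y) = 2.21 + 1.66 - 3.45 = 0.42

0.42 bits


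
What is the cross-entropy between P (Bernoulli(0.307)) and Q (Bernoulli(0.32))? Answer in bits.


H(P,Q) = -p*log2(q) - (1-p)*log2(1-q). -0.307*log2(0.32) = 0.504664; -0.693*log2(0.68) = 0.385581. H(P,Q) = 0.504664 + 0.385581 = 0.8902

0.8902 bits


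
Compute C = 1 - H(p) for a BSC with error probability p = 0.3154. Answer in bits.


H(p) = -p*log2(p) - (1-p)*log2(1-p) = -0.3154*log2(0.3154) - 0.6846*log2(0.6846) = 0.525061 + 0.374248 = 0.8993. C = 1 - H(p) = 1 - 0.8993 = 0.1007

0.1007 bits


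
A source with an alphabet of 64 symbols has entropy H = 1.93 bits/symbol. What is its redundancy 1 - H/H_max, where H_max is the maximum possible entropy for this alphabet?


H_max = log2(K) = log2(64) = 6.0 bits/symbol. Redundancy = 1 - H/H_max = 1 - 1.93/6.0 = 1 - 0.3217 = 0.6783

0.6783


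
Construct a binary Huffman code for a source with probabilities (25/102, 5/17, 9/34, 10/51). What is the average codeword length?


Huffman construction (repeatedly merge the two least-probable nodes; each merge adds 1 bit to every symbol beneath it): 10/51 + 25/102 = 15/34; 9/34 + 5/17 = 19/34; 15/34 + 19/34 = 1. Resulting codeword lengths (in the order the probabilities were given): (2, 2, 2, 2). L_avg = sum(p_i * l_i) = 25/102*2 + 5/17*2 + 9/34*2 + 10/51*2 = 2

2.0 bits


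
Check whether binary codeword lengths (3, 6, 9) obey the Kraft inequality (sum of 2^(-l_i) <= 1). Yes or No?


Kraft sum = sum(2^(-l_i)) = 0.1426, need <= 1. Result: satisfied (a binary prefix-free code with these lengths exists)

Yes


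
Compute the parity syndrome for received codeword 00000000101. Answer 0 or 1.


Syndrome = XOR of all bits = 0 XOR 0 XOR 0 XOR 0 XOR 0 XOR 0 XOR 0 XOR 0 XOR 1 XOR 0 XOR 1 = 0

0


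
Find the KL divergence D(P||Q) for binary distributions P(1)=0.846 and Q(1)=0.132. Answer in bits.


KL = p*log2(p/q) + (1-p)*log2((1-p)/(1-q)) = 0.846*log2(0.846/0.132) + 0.154*log2(0.154/0.868) = 1.8832

1.8832 bits


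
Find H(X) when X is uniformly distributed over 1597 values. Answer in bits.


H = log2(n) = log2(1597) = 10.6411

10.6411 bits


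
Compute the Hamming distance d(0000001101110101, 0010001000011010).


Count differing positions: . . ^ . . . . ^ . ^ ^ . ^ ^ ^ ^ = 8 differences

8


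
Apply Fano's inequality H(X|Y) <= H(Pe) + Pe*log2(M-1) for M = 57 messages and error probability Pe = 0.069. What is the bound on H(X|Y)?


H(Pe) = -Pe*log2(Pe) - (1-Pe)*log2(1-Pe) = -0.069*log2(0.069) - 0.931*log2(0.931) = 0.266151 + 0.096030 = 0.3622. Pe*log2(M-1) = 0.069*log2(56) = 0.400707. Bound = H(Pe) + Pe*log2(M-1) = 0.266151 + 0.096030 + 0.400707 = 0.7629

0.7629 bits


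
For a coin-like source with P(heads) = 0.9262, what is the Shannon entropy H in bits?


H = -p*log2(p) - (1-p)*log2(1-p). -0.9262*log2(0.9262) = 0.102442; -0.0738*log2(0.0738) = 0.277505. H = 0.102442 + 0.277505 = 0.3799

0.3799 bits


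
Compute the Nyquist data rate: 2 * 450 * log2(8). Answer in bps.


Rate = 2 * B * log2(M) = 2 * 450 * 3.0 = 2700.0

2700.0 bps


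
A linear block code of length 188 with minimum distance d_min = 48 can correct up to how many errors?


Correction capability = floor((d-1)/2) = floor((48-1)/2) = 23

23 errors


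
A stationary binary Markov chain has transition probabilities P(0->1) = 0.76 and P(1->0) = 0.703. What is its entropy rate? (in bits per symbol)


Stationary distribution: pi_0 = p10/(p01+p10) = 0.4805, pi_1 = 0.5195. Entropy rate H' = pi_0*H(p01) + pi_1*H(p10) = 0.4805*0.795 + 0.5195*0.8776 = 0.8379

0.8379 bits/symbol


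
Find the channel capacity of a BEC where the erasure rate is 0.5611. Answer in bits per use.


C = 1 - epsilon = 1 - 0.5611 = 0.4389

0.4389 bits


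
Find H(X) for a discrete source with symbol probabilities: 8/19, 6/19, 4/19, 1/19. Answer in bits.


H = -sum(p_i * log2(p_i)). Terms: -(8/19)*log2(8/19) = 0.525443; -(6/19)*log2(6/19) = 0.525147; -(4/19)*log2(4/19) = 0.473248; -(1/19)*log2(1/19) = 0.223575. H = 0.525443 + 0.525147 + 0.473248 + 0.223575 = 1.7474

1.7474 bits


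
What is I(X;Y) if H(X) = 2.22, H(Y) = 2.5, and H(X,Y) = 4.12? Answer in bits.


I(X;Y) = H(X) + H(Y) - H(X,Y) = 2.22 + 2.5 - 4.12 = 0.6

0.6 bits


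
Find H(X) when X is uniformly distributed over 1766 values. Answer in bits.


H = log2(n) = log2(1766) = 10.7863

10.7863 bits


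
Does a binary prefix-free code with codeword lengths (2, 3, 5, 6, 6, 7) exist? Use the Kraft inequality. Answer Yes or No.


Kraft sum = sum(2^(-l_i)) = 0.4453, need <= 1. Result: satisfied (a binary prefix-free code with these lengths exists)

Yes


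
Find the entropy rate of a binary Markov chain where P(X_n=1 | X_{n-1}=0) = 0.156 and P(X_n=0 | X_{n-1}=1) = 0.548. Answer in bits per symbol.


Stationary distribution: pi_0 = p10/(p01+p10) = 0.7784, pi_1 = 0.2216. Entropy rate H' = pi_0*H(p01) + pi_1*H(p10) = 0.7784*0.6247 + 0.2216*0.9933 = 0.7064

0.7064 bits/symbol


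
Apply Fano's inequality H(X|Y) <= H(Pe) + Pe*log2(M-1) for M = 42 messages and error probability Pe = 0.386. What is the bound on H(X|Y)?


H(Pe) = -Pe*log2(Pe) - (1-Pe)*log2(1-Pe) = -0.386*log2(0.386) - 0.614*log2(0.614) = 0.530104 + 0.432065 = 0.9622. Pe*log2(M-1) = 0.386*log2(41) = 2.068015. Bound = H(Pe) + Pe*log2(M-1) = 0.530104 + 0.432065 + 2.068015 = 3.0302

3.0302 bits


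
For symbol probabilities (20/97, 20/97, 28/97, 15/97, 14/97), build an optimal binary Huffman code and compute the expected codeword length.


Huffman construction (repeatedly merge the two least-probable nodes; each merge adds 1 bit to every symbol beneath it): 14/97 + 15/97 = 29/97; 20/97 + 20/97 = 40/97; 28/97 + 29/97 = 57/97; 40/97 + 57/97 = 1. Resulting codeword lengths (in the order the probabilities were given): (2, 2, 2, 3, 3). L_avg = sum(p_i * l_i) = 20/97*2 + 20/97*2 + 28/97*2 + 15/97*3 + 14/97*3 = 223/97 = 2.299

2.299 bits


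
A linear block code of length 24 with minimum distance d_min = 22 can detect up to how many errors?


Detection capability = d_min - 1 = 22 - 1 = 21

21 errors


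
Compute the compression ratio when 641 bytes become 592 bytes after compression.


Ratio = original / compressed = 641 / 592 = 1.0828

1.0828


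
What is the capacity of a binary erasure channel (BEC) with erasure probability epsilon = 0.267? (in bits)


C = 1 - epsilon = 1 - 0.267 = 0.733

0.733 bits


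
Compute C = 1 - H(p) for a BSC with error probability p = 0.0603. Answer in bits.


H(p) = -p*log2(p) - (1-p)*log2(1-p) = -0.0603*log2(0.0603) - 0.9397*log2(0.9397) = 0.244317 + 0.084317 = 0.3286. C = 1 - H(p) = 1 - 0.3286 = 0.6714

0.6714 bits


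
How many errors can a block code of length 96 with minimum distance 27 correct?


Correction capability = floor((d-1)/2) = floor((27-1)/2) = 13

13 errors


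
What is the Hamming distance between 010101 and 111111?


Count differing positions: ^ . ^ . ^ . = 3 differences

3


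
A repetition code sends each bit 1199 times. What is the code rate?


Rate = k/n = 1/1199

1/1199


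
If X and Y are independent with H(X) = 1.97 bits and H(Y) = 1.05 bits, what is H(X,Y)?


For independent variables, H(X,Y) = H(X) + H(Y) = 1.97 + 1.05 = 3.02

3.02 bits


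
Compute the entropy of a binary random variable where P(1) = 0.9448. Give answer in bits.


H = -p*log2(p) - (1-p)*log2(1-p). -0.9448*log2(0.9448) = 0.077397; -0.0552*log2(0.0552) = 0.230691. H = 0.077397 + 0.230691 = 0.3081

0.3081 bits


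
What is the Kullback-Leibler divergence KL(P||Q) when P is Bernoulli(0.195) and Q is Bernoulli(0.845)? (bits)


KL = p*log2(p/q) + (1-p)*log2((1-p)/(1-q)) = 0.195*log2(0.195/0.845) + 0.805*log2(0.805/0.155) = 1.5007

1.5007 bits


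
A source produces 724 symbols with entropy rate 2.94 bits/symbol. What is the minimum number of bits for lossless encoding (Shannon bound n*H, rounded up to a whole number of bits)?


Minimum bits >= n * H = 724 * 2.94 = 2128.56, rounded up to a whole number of bits = 2129

2129 bits


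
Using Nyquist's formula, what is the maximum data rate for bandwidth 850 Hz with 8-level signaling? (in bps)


Rate = 2 * B * log2(M) = 2 * 850 * 3.0 = 5100.0

5100.0 bps


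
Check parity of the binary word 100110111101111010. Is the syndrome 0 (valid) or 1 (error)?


Syndrome = XOR of all bits = 1 XOR 0 XOR 0 XOR 1 XOR 1 XOR 0 XOR 1 XOR 1 XOR 1 XOR 1 XOR 0 XOR 1 XOR 1 XOR 1 XOR 1 XOR 0 XOR 1 XOR 0 = 0

0


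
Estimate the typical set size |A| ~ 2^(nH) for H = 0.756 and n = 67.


log2|A_typical| = nH = 67 * 0.756 = 50.652, so |A_typical| ~ 2^50.652 = 1.769e+15

1.769e+15


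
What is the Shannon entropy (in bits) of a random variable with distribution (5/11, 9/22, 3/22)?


H = -sum(p_i * log2(p_i)). Terms: -(5/11)*log2(5/11) = 0.517047; -(9/22)*log2(9/22) = 0.527525; -(3/22)*log2(3/22) = 0.391973. H = 0.517047 + 0.527525 + 0.391973 = 1.4365

1.4365 bits


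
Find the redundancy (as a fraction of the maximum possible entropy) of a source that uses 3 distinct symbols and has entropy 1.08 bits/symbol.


H_max = log2(K) = log2(3) = 1.585 bits/symbol. Redundancy = 1 - H/H_max = 1 - 1.08/1.585 = 1 - 0.6814 = 0.3186

0.3186


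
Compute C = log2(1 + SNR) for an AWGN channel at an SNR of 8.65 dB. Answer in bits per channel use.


SNR_linear = 10^(8.65/10) = 7.3282; C = log2(1 + SNR_linear) = log2(1 + 7.3282) = 3.058

3.058 bits/channel use


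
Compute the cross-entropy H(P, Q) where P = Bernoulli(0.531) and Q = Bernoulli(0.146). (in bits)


H(P,Q) = -p*log2(q) - (1-p)*log2(1-q). -0.531*log2(0.146) = 1.474035; -0.469*log2(0.854) = 0.106788. H(P,Q) = 1.474035 + 0.106788 = 1.5808

1.5808 bits


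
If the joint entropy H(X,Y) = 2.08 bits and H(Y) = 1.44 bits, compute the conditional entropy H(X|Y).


H(X|Y) = H(X,Y) - H(Y) = 2.08 - 1.44 = 0.64

0.64 bits


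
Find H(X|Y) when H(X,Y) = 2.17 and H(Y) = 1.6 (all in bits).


H(X|Y) = H(X,Y) - H(Y) = 2.17 - 1.6 = 0.57

0.57 bits


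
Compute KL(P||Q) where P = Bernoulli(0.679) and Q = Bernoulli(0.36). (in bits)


KL = p*log2(p/q) + (1-p)*log2((1-p)/(1-q)) = 0.679*log2(0.679/0.36) + 0.321*log2(0.321/0.64) = 0.302

0.302 bits


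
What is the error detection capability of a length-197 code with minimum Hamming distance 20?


Detection capability = d_min - 1 = 20 - 1 = 19

19 errors


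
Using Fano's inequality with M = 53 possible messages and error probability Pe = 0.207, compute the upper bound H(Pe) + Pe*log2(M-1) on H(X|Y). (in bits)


H(Pe) = -Pe*log2(Pe) - (1-Pe)*log2(1-Pe) = -0.207*log2(0.207) - 0.793*log2(0.793) = 0.470366 + 0.265344 = 0.7357. Pe*log2(M-1) = 0.207*log2(52) = 1.179991. Bound = H(Pe) + Pe*log2(M-1) = 0.470366 + 0.265344 + 1.179991 = 1.9157

1.9157 bits


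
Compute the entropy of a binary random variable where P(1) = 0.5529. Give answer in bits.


H = -p*log2(p) - (1-p)*log2(1-p). -0.5529*log2(0.5529) = 0.472679; -0.4471*log2(0.4471) = 0.519231. H = 0.472679 + 0.519231 = 0.9919

0.9919 bits


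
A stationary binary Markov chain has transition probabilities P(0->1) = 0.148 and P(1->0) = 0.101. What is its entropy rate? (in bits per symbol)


Stationary distribution: pi_0 = p10/(p01+p10) = 0.4056, pi_1 = 0.5944. Entropy rate H' = pi_0*H(p01) + pi_1*H(p10) = 0.4056*0.6048 + 0.5944*0.4722 = 0.526

0.526 bits/symbol


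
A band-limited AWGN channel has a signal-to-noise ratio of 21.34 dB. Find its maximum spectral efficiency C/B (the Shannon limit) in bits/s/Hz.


SNR_linear = 10^(21.34/10) = 136.1445; C/B = log2(1 + SNR_linear) = log2(1 + 136.1445) = 7.0996

7.0996 bits/s/Hz


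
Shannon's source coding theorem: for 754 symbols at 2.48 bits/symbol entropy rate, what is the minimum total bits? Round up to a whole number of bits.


Minimum bits >= n * H = 754 * 2.48 = 1869.92, rounded up to a whole number of bits = 1870

1870 bits


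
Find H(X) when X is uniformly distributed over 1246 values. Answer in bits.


H = log2(n) = log2(1246) = 10.2831

10.2831 bits


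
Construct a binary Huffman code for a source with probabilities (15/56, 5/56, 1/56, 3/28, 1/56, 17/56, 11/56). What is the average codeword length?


Huffman construction (repeatedly merge the two least-probable nodes; each merge adds 1 bit to every symbol beneath it): 1/56 + 1/56 = 1/28; 1/28 + 5/56 = 1/8; 3/28 + 1/8 = 13/56; 11/56 + 13/56 = 3/7; 15/56 + 17/56 = 4/7; 3/7 + 4/7 = 1. Resulting codeword lengths (in the order the probabilities were given): (2, 4, 5, 3, 5, 2, 2). L_avg = sum(p_i * l_i) = 15/56*2 + 5/56*4 + 1/56*5 + 3/28*3 + 1/56*5 + 17/56*2 + 11/56*2 = 67/28 = 2.3929

2.3929 bits


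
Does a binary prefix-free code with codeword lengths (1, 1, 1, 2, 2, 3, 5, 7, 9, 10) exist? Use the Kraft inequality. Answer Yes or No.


Kraft sum = sum(2^(-l_i)) = 2.167, need <= 1. Result: violated (a binary prefix-free code with these lengths cannot exist)

No


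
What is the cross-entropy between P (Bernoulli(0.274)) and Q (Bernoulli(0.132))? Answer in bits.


H(P,Q) = -p*log2(q) - (1-p)*log2(1-q). -0.274*log2(0.132) = 0.800461; -0.726*log2(0.868) = 0.148273. H(P,Q) = 0.800461 + 0.148273 = 0.9487

0.9487 bits


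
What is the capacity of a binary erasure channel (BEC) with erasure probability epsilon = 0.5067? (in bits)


C = 1 - epsilon = 1 - 0.5067 = 0.4933

0.4933 bits


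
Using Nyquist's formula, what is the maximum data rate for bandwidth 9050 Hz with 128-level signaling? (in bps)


Rate = 2 * B * log2(M) = 2 * 9050 * 7.0 = 126700.0

126700.0 bps


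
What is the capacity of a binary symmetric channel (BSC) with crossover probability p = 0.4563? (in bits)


H(p) = -p*log2(p) - (1-p)*log2(1-p) = -0.4563*log2(0.4563) - 0.5437*log2(0.5437) = 0.516507 + 0.477976 = 0.9945. C = 1 - H(p) = 1 - 0.9945 = 0.0055

0.0055 bits


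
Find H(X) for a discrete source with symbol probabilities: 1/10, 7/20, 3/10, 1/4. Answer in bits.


H = -sum(p_i * log2(p_i)). Terms: -(1/10)*log2(1/10) = 0.332193; -(7/20)*log2(7/20) = 0.530101; -(3/10)*log2(3/10) = 0.521090; -(1/4)*log2(1/4) = 0.500000. H = 0.332193 + 0.530101 + 0.521090 + 0.500000 = 1.8834

1.8834 bits


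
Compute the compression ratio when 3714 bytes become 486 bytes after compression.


Ratio = original / compressed = 3714 / 486 = 7.642

7.642


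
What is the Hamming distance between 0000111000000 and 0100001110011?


Count differing positions: . ^ . . ^ ^ . ^ ^ . . ^ ^ = 7 differences

7


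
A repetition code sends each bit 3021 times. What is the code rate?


Rate = k/n = 1/3021

1/3021


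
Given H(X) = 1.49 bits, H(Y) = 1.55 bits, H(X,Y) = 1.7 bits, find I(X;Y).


I(X;Y) = H(X) + H(Y) - H(X,Y) = 1.49 + 1.55 - 1.7 = 1.34

1.34 bits


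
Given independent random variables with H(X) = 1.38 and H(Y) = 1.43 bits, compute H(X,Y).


For independent variables, H(X,Y) = H(X) + H(Y) = 1.38 + 1.43 = 2.81

2.81 bits
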